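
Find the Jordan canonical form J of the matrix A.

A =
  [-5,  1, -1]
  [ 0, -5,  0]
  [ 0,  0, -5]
J_2(-5) ⊕ J_1(-5)

The characteristic polynomial is
  det(x·I − A) = x^3 + 15*x^2 + 75*x + 125 = (x + 5)^3

Eigenvalues and multiplicities (the geometric multiplicity of λ is n − rank(A − λI), which equals the number of Jordan blocks for λ):
  λ = -5: algebraic multiplicity = 3, geometric multiplicity = 2

Determining the block sizes for each eigenvalue:
  λ = -5: 2 blocks summing to 3 forces exactly one block of size 2 and the rest size 1 → block sizes [2, 1]

Assembling the blocks gives a Jordan form
J =
  [-5,  1,  0]
  [ 0, -5,  0]
  [ 0,  0, -5]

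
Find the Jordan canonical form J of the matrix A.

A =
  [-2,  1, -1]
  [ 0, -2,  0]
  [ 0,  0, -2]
J_2(-2) ⊕ J_1(-2)

The characteristic polynomial is
  det(x·I − A) = x^3 + 6*x^2 + 12*x + 8 = (x + 2)^3

Eigenvalues and multiplicities (the geometric multiplicity of λ is n − rank(A − λI), which equals the number of Jordan blocks for λ):
  λ = -2: algebraic multiplicity = 3, geometric multiplicity = 2

Determining the block sizes for each eigenvalue:
  λ = -2: 2 blocks summing to 3 forces exactly one block of size 2 and the rest size 1 → block sizes [2, 1]

Assembling the blocks gives a Jordan form
J =
  [-2,  1,  0]
  [ 0, -2,  0]
  [ 0,  0, -2]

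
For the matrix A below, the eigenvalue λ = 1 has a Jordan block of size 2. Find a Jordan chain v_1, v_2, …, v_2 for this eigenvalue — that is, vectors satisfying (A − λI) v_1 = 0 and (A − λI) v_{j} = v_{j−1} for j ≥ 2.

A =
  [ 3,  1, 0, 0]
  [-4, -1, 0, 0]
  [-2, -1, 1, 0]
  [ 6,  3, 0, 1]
A Jordan chain for λ = 1 of length 2:
v_1 = (2, -4, -2, 6)ᵀ
v_2 = (1, 0, 0, 0)ᵀ

Let N = A − (1)·I. We want v_2 with N^2 v_2 = 0 but N^1 v_2 ≠ 0; then v_{j-1} := N · v_j for j = 2, …, 2.

Pick v_2 = (1, 0, 0, 0)ᵀ.
Then v_1 = N · v_2 = (2, -4, -2, 6)ᵀ.

Sanity check: (A − (1)·I) v_1 = (0, 0, 0, 0)ᵀ = 0. ✓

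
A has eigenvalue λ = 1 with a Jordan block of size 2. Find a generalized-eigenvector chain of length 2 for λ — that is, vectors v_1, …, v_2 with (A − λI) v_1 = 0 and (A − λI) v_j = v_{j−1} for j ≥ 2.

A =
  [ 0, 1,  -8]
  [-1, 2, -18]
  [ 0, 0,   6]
A Jordan chain for λ = 1 of length 2:
v_1 = (-1, -1, 0)ᵀ
v_2 = (1, 0, 0)ᵀ

Let N = A − (1)·I. We want v_2 with N^2 v_2 = 0 but N^1 v_2 ≠ 0; then v_{j-1} := N · v_j for j = 2, …, 2.

Pick v_2 = (1, 0, 0)ᵀ.
Then v_1 = N · v_2 = (-1, -1, 0)ᵀ.

Sanity check: (A − (1)·I) v_1 = (0, 0, 0)ᵀ = 0. ✓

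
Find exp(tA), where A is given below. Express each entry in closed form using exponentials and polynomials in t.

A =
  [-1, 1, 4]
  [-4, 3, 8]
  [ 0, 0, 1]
e^{tA} =
  [-2*t*exp(t) + exp(t), t*exp(t), 4*t*exp(t)]
  [-4*t*exp(t), 2*t*exp(t) + exp(t), 8*t*exp(t)]
  [0, 0, exp(t)]

Strategy: write A = P · J · P⁻¹ where J is a Jordan canonical form, so e^{tA} = P · e^{tJ} · P⁻¹, and e^{tJ} can be computed block-by-block.

A has Jordan form
J =
  [1, 1, 0]
  [0, 1, 0]
  [0, 0, 1]
(up to reordering of blocks).

Per-block formulas:
  For a 2×2 Jordan block J_2(1): exp(t · J_2(1)) = e^(1t)·(I + t·N), where N is the 2×2 nilpotent shift.
  For a 1×1 block at λ = 1: exp(t · [1]) = [e^(1t)].

After assembling e^{tJ} and conjugating by P, we get:

e^{tA} =
  [-2*t*exp(t) + exp(t), t*exp(t), 4*t*exp(t)]
  [-4*t*exp(t), 2*t*exp(t) + exp(t), 8*t*exp(t)]
  [0, 0, exp(t)]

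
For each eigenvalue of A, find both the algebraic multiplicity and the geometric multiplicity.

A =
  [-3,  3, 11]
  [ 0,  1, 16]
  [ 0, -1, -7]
λ = -3: alg = 3, geom = 1

Step 1 — factor the characteristic polynomial to read off the algebraic multiplicities:
  χ_A(x) = (x + 3)^3

Step 2 — compute geometric multiplicities via the rank-nullity identity g(λ) = n − rank(A − λI):
  rank(A − (-3)·I) = 2, so dim ker(A − (-3)·I) = n − 2 = 1

Summary:
  λ = -3: algebraic multiplicity = 3, geometric multiplicity = 1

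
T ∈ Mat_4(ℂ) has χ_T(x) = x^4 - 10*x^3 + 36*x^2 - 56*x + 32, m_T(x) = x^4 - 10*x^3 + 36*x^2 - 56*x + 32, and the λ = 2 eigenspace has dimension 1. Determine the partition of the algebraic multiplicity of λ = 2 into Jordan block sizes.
Block sizes for λ = 2: [3]

Step 1 — from the characteristic polynomial, algebraic multiplicity of λ = 2 is 3. From dim ker(T − (2)·I) = 1, there are exactly 1 Jordan blocks for λ = 2.
Step 2 — from the minimal polynomial, the factor (x − 2)^3 tells us the largest block for λ = 2 has size 3.
Step 3 — with total size 3, 1 blocks, and largest block 3, the block sizes (in nonincreasing order) are [3].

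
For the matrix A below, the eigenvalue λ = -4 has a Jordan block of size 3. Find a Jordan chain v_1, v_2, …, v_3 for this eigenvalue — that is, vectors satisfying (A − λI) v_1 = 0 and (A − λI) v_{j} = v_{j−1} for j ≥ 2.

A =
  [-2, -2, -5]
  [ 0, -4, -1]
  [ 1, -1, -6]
A Jordan chain for λ = -4 of length 3:
v_1 = (-1, -1, 0)ᵀ
v_2 = (2, 0, 1)ᵀ
v_3 = (1, 0, 0)ᵀ

Let N = A − (-4)·I. We want v_3 with N^3 v_3 = 0 but N^2 v_3 ≠ 0; then v_{j-1} := N · v_j for j = 3, …, 2.

Pick v_3 = (1, 0, 0)ᵀ.
Then v_2 = N · v_3 = (2, 0, 1)ᵀ.
Then v_1 = N · v_2 = (-1, -1, 0)ᵀ.

Sanity check: (A − (-4)·I) v_1 = (0, 0, 0)ᵀ = 0. ✓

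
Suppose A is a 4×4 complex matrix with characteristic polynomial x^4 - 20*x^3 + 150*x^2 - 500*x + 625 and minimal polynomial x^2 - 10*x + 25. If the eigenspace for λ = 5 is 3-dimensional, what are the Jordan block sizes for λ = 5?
Block sizes for λ = 5: [2, 1, 1]

Step 1 — from the characteristic polynomial, algebraic multiplicity of λ = 5 is 4. From dim ker(A − (5)·I) = 3, there are exactly 3 Jordan blocks for λ = 5.
Step 2 — from the minimal polynomial, the factor (x − 5)^2 tells us the largest block for λ = 5 has size 2.
Step 3 — with total size 4, 3 blocks, and largest block 2, the block sizes (in nonincreasing order) are [2, 1, 1].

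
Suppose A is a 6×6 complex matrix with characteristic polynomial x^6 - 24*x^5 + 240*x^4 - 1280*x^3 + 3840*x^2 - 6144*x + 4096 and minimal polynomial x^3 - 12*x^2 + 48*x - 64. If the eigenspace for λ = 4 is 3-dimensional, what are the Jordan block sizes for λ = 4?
Block sizes for λ = 4: [3, 2, 1]

Step 1 — from the characteristic polynomial, algebraic multiplicity of λ = 4 is 6. From dim ker(A − (4)·I) = 3, there are exactly 3 Jordan blocks for λ = 4.
Step 2 — from the minimal polynomial, the factor (x − 4)^3 tells us the largest block for λ = 4 has size 3.
Step 3 — with total size 6, 3 blocks, and largest block 3, the block sizes (in nonincreasing order) are [3, 2, 1].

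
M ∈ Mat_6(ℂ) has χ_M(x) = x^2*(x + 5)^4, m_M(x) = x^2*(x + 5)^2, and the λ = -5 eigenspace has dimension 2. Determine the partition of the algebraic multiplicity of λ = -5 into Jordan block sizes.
Block sizes for λ = -5: [2, 2]

Step 1 — from the characteristic polynomial, algebraic multiplicity of λ = -5 is 4. From dim ker(M − (-5)·I) = 2, there are exactly 2 Jordan blocks for λ = -5.
Step 2 — from the minimal polynomial, the factor (x + 5)^2 tells us the largest block for λ = -5 has size 2.
Step 3 — with total size 4, 2 blocks, and largest block 2, the block sizes (in nonincreasing order) are [2, 2].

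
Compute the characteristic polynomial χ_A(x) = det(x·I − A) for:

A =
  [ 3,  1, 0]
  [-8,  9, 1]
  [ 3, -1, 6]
x^3 - 18*x^2 + 108*x - 216

Expanding det(x·I − A) (e.g. by cofactor expansion or by noting that A is similar to its Jordan form J, which has the same characteristic polynomial as A) gives
  χ_A(x) = x^3 - 18*x^2 + 108*x - 216
which factors as (x - 6)^3. The eigenvalues (with algebraic multiplicities) are λ = 6 with multiplicity 3.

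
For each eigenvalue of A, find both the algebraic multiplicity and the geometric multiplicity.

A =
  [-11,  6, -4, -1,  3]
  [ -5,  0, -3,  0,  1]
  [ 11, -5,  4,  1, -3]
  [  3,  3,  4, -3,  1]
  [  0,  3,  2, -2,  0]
λ = -2: alg = 5, geom = 2

Step 1 — factor the characteristic polynomial to read off the algebraic multiplicities:
  χ_A(x) = (x + 2)^5

Step 2 — compute geometric multiplicities via the rank-nullity identity g(λ) = n − rank(A − λI):
  rank(A − (-2)·I) = 3, so dim ker(A − (-2)·I) = n − 3 = 2

Summary:
  λ = -2: algebraic multiplicity = 5, geometric multiplicity = 2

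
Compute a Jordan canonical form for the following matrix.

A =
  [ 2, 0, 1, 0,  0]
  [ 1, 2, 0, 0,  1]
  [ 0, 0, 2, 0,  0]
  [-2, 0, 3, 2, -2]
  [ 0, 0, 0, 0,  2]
J_3(2) ⊕ J_1(2) ⊕ J_1(2)

The characteristic polynomial is
  det(x·I − A) = x^5 - 10*x^4 + 40*x^3 - 80*x^2 + 80*x - 32 = (x - 2)^5

Eigenvalues and multiplicities (the geometric multiplicity of λ is n − rank(A − λI), which equals the number of Jordan blocks for λ):
  λ = 2: algebraic multiplicity = 5, geometric multiplicity = 3

Determining the block sizes for each eigenvalue:
  λ = 2: with am = 5 and gm = 3, the partition is not yet determined (e.g. several partitions of 5 into 3 parts exist). Let N = A − (2)·I. Computing rank(N^1) = 2, rank(N^2) = 1, rank(N^3) = 0; the number of blocks of size ≥ j is rank(N^{j−1}) − rank(N^j), giving [3, 1, 1]. So we have 1 block(s) of size 3, 2 block(s) of size 1 → block sizes [3, 1, 1]

Assembling the blocks gives a Jordan form
J =
  [2, 1, 0, 0, 0]
  [0, 2, 1, 0, 0]
  [0, 0, 2, 0, 0]
  [0, 0, 0, 2, 0]
  [0, 0, 0, 0, 2]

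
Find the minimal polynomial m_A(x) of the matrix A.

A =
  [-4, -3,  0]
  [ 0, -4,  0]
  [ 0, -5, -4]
x^2 + 8*x + 16

The characteristic polynomial is χ_A(x) = (x + 4)^3, so the eigenvalues are known. The minimal polynomial is
  m_A(x) = Π_λ (x − λ)^{k_λ}
where k_λ is the size of the *largest* Jordan block for λ (equivalently, the smallest k with (A − λI)^k v = 0 for every generalised eigenvector v of λ).

  λ = -4: largest Jordan block has size 2, contributing (x + 4)^2

So m_A(x) = (x + 4)^2 = x^2 + 8*x + 16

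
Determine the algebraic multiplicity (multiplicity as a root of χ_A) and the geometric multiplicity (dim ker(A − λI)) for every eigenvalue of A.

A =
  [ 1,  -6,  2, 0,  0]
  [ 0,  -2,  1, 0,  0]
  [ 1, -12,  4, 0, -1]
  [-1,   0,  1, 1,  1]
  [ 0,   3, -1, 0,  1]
λ = 1: alg = 5, geom = 3

Step 1 — factor the characteristic polynomial to read off the algebraic multiplicities:
  χ_A(x) = (x - 1)^5

Step 2 — compute geometric multiplicities via the rank-nullity identity g(λ) = n − rank(A − λI):
  rank(A − (1)·I) = 2, so dim ker(A − (1)·I) = n − 2 = 3

Summary:
  λ = 1: algebraic multiplicity = 5, geometric multiplicity = 3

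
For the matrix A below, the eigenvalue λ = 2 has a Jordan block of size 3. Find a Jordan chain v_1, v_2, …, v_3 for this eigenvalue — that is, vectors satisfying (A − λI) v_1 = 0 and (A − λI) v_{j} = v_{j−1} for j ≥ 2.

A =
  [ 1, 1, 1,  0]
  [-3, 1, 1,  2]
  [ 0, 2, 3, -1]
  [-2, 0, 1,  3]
A Jordan chain for λ = 2 of length 3:
v_1 = (-2, 2, -4, 0)ᵀ
v_2 = (-1, -3, 0, -2)ᵀ
v_3 = (1, 0, 0, 0)ᵀ

Let N = A − (2)·I. We want v_3 with N^3 v_3 = 0 but N^2 v_3 ≠ 0; then v_{j-1} := N · v_j for j = 3, …, 2.

Pick v_3 = (1, 0, 0, 0)ᵀ.
Then v_2 = N · v_3 = (-1, -3, 0, -2)ᵀ.
Then v_1 = N · v_2 = (-2, 2, -4, 0)ᵀ.

Sanity check: (A − (2)·I) v_1 = (0, 0, 0, 0)ᵀ = 0. ✓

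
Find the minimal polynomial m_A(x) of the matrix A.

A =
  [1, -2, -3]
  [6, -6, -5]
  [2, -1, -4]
x^3 + 9*x^2 + 27*x + 27

The characteristic polynomial is χ_A(x) = (x + 3)^3, so the eigenvalues are known. The minimal polynomial is
  m_A(x) = Π_λ (x − λ)^{k_λ}
where k_λ is the size of the *largest* Jordan block for λ (equivalently, the smallest k with (A − λI)^k v = 0 for every generalised eigenvector v of λ).

  λ = -3: largest Jordan block has size 3, contributing (x + 3)^3

So m_A(x) = (x + 3)^3 = x^3 + 9*x^2 + 27*x + 27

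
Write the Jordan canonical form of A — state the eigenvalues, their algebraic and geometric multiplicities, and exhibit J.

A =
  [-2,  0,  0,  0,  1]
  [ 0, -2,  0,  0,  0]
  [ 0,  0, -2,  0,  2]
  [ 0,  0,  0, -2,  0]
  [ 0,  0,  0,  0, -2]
J_2(-2) ⊕ J_1(-2) ⊕ J_1(-2) ⊕ J_1(-2)

The characteristic polynomial is
  det(x·I − A) = x^5 + 10*x^4 + 40*x^3 + 80*x^2 + 80*x + 32 = (x + 2)^5

Eigenvalues and multiplicities (the geometric multiplicity of λ is n − rank(A − λI), which equals the number of Jordan blocks for λ):
  λ = -2: algebraic multiplicity = 5, geometric multiplicity = 4

Determining the block sizes for each eigenvalue:
  λ = -2: 4 blocks summing to 5 forces exactly one block of size 2 and the rest size 1 → block sizes [2, 1, 1, 1]

Assembling the blocks gives a Jordan form
J =
  [-2,  1,  0,  0,  0]
  [ 0, -2,  0,  0,  0]
  [ 0,  0, -2,  0,  0]
  [ 0,  0,  0, -2,  0]
  [ 0,  0,  0,  0, -2]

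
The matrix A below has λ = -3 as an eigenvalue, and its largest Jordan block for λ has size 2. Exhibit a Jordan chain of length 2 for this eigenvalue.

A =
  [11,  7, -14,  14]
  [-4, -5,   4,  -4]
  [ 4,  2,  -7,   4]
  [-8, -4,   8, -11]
A Jordan chain for λ = -3 of length 2:
v_1 = (14, -4, 4, -8)ᵀ
v_2 = (1, 0, 0, 0)ᵀ

Let N = A − (-3)·I. We want v_2 with N^2 v_2 = 0 but N^1 v_2 ≠ 0; then v_{j-1} := N · v_j for j = 2, …, 2.

Pick v_2 = (1, 0, 0, 0)ᵀ.
Then v_1 = N · v_2 = (14, -4, 4, -8)ᵀ.

Sanity check: (A − (-3)·I) v_1 = (0, 0, 0, 0)ᵀ = 0. ✓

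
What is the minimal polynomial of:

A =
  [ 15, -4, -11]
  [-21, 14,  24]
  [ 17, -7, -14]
x^3 - 15*x^2 + 75*x - 125

The characteristic polynomial is χ_A(x) = (x - 5)^3, so the eigenvalues are known. The minimal polynomial is
  m_A(x) = Π_λ (x − λ)^{k_λ}
where k_λ is the size of the *largest* Jordan block for λ (equivalently, the smallest k with (A − λI)^k v = 0 for every generalised eigenvector v of λ).

  λ = 5: largest Jordan block has size 3, contributing (x − 5)^3

So m_A(x) = (x - 5)^3 = x^3 - 15*x^2 + 75*x - 125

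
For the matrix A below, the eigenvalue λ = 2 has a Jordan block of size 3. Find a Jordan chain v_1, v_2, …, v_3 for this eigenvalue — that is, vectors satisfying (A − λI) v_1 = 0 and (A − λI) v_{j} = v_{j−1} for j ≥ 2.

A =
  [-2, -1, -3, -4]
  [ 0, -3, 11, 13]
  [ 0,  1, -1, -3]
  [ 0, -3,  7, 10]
A Jordan chain for λ = 2 of length 3:
v_1 = (-2, 3, -1, 2)ᵀ
v_2 = (-3, 5, -1, 3)ᵀ
v_3 = (1, -1, 0, 0)ᵀ

Let N = A − (2)·I. We want v_3 with N^3 v_3 = 0 but N^2 v_3 ≠ 0; then v_{j-1} := N · v_j for j = 3, …, 2.

Pick v_3 = (1, -1, 0, 0)ᵀ.
Then v_2 = N · v_3 = (-3, 5, -1, 3)ᵀ.
Then v_1 = N · v_2 = (-2, 3, -1, 2)ᵀ.

Sanity check: (A − (2)·I) v_1 = (0, 0, 0, 0)ᵀ = 0. ✓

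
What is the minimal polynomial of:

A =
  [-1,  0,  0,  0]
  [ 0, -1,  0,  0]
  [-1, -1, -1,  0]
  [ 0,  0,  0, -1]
x^2 + 2*x + 1

The characteristic polynomial is χ_A(x) = (x + 1)^4, so the eigenvalues are known. The minimal polynomial is
  m_A(x) = Π_λ (x − λ)^{k_λ}
where k_λ is the size of the *largest* Jordan block for λ (equivalently, the smallest k with (A − λI)^k v = 0 for every generalised eigenvector v of λ).

  λ = -1: largest Jordan block has size 2, contributing (x + 1)^2

So m_A(x) = (x + 1)^2 = x^2 + 2*x + 1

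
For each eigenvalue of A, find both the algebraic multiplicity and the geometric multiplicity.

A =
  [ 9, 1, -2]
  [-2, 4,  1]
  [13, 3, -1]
λ = 4: alg = 3, geom = 1

Step 1 — factor the characteristic polynomial to read off the algebraic multiplicities:
  χ_A(x) = (x - 4)^3

Step 2 — compute geometric multiplicities via the rank-nullity identity g(λ) = n − rank(A − λI):
  rank(A − (4)·I) = 2, so dim ker(A − (4)·I) = n − 2 = 1

Summary:
  λ = 4: algebraic multiplicity = 3, geometric multiplicity = 1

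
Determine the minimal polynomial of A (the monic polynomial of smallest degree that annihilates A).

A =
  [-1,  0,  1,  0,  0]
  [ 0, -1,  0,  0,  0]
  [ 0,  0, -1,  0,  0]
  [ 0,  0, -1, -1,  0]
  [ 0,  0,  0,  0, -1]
x^2 + 2*x + 1

The characteristic polynomial is χ_A(x) = (x + 1)^5, so the eigenvalues are known. The minimal polynomial is
  m_A(x) = Π_λ (x − λ)^{k_λ}
where k_λ is the size of the *largest* Jordan block for λ (equivalently, the smallest k with (A − λI)^k v = 0 for every generalised eigenvector v of λ).

  λ = -1: largest Jordan block has size 2, contributing (x + 1)^2

So m_A(x) = (x + 1)^2 = x^2 + 2*x + 1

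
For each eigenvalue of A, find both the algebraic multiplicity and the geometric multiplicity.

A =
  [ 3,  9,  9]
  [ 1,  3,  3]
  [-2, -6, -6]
λ = 0: alg = 3, geom = 2

Step 1 — factor the characteristic polynomial to read off the algebraic multiplicities:
  χ_A(x) = x^3

Step 2 — compute geometric multiplicities via the rank-nullity identity g(λ) = n − rank(A − λI):
  rank(A − (0)·I) = 1, so dim ker(A − (0)·I) = n − 1 = 2

Summary:
  λ = 0: algebraic multiplicity = 3, geometric multiplicity = 2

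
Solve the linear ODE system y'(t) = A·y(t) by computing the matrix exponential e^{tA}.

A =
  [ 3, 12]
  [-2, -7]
e^{tA} =
  [3*exp(-t) - 2*exp(-3*t), 6*exp(-t) - 6*exp(-3*t)]
  [-exp(-t) + exp(-3*t), -2*exp(-t) + 3*exp(-3*t)]

Strategy: write A = P · J · P⁻¹ where J is a Jordan canonical form, so e^{tA} = P · e^{tJ} · P⁻¹, and e^{tJ} can be computed block-by-block.

A has Jordan form
J =
  [-3,  0]
  [ 0, -1]
(up to reordering of blocks).

Per-block formulas:
  For a 1×1 block at λ = -1: exp(t · [-1]) = [e^(-1t)].
  For a 1×1 block at λ = -3: exp(t · [-3]) = [e^(-3t)].

After assembling e^{tJ} and conjugating by P, we get:

e^{tA} =
  [3*exp(-t) - 2*exp(-3*t), 6*exp(-t) - 6*exp(-3*t)]
  [-exp(-t) + exp(-3*t), -2*exp(-t) + 3*exp(-3*t)]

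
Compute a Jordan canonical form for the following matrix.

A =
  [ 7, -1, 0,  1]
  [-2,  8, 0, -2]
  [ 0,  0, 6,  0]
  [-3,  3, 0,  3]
J_2(6) ⊕ J_1(6) ⊕ J_1(6)

The characteristic polynomial is
  det(x·I − A) = x^4 - 24*x^3 + 216*x^2 - 864*x + 1296 = (x - 6)^4

Eigenvalues and multiplicities (the geometric multiplicity of λ is n − rank(A − λI), which equals the number of Jordan blocks for λ):
  λ = 6: algebraic multiplicity = 4, geometric multiplicity = 3

Determining the block sizes for each eigenvalue:
  λ = 6: 3 blocks summing to 4 forces exactly one block of size 2 and the rest size 1 → block sizes [2, 1, 1]

Assembling the blocks gives a Jordan form
J =
  [6, 1, 0, 0]
  [0, 6, 0, 0]
  [0, 0, 6, 0]
  [0, 0, 0, 6]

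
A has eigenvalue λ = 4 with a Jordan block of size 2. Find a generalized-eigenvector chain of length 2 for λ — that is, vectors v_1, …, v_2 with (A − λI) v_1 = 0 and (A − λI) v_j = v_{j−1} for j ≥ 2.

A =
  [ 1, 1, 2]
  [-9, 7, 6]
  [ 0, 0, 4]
A Jordan chain for λ = 4 of length 2:
v_1 = (-3, -9, 0)ᵀ
v_2 = (1, 0, 0)ᵀ

Let N = A − (4)·I. We want v_2 with N^2 v_2 = 0 but N^1 v_2 ≠ 0; then v_{j-1} := N · v_j for j = 2, …, 2.

Pick v_2 = (1, 0, 0)ᵀ.
Then v_1 = N · v_2 = (-3, -9, 0)ᵀ.

Sanity check: (A − (4)·I) v_1 = (0, 0, 0)ᵀ = 0. ✓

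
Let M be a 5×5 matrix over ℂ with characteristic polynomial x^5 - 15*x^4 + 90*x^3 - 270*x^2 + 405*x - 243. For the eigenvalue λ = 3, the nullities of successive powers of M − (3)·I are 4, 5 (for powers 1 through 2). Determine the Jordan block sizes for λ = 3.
Block sizes for λ = 3: [2, 1, 1, 1]

From the dimensions of kernels of powers, the number of Jordan blocks of size at least j is d_j − d_{j−1} where d_j = dim ker(N^j) (with d_0 = 0). Computing the differences gives [4, 1].
The number of blocks of size exactly k is (#blocks of size ≥ k) − (#blocks of size ≥ k + 1), so the partition is: 3 block(s) of size 1, 1 block(s) of size 2.
In nonincreasing order the block sizes are [2, 1, 1, 1].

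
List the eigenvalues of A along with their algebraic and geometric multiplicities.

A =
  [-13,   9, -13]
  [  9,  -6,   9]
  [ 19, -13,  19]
λ = 0: alg = 3, geom = 1

Step 1 — factor the characteristic polynomial to read off the algebraic multiplicities:
  χ_A(x) = x^3

Step 2 — compute geometric multiplicities via the rank-nullity identity g(λ) = n − rank(A − λI):
  rank(A − (0)·I) = 2, so dim ker(A − (0)·I) = n − 2 = 1

Summary:
  λ = 0: algebraic multiplicity = 3, geometric multiplicity = 1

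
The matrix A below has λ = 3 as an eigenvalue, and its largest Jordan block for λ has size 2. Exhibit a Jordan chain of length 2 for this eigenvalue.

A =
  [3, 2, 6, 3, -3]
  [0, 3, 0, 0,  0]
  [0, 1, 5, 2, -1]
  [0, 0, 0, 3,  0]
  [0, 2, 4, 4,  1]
A Jordan chain for λ = 3 of length 2:
v_1 = (2, 0, 1, 0, 2)ᵀ
v_2 = (0, 1, 0, 0, 0)ᵀ

Let N = A − (3)·I. We want v_2 with N^2 v_2 = 0 but N^1 v_2 ≠ 0; then v_{j-1} := N · v_j for j = 2, …, 2.

Pick v_2 = (0, 1, 0, 0, 0)ᵀ.
Then v_1 = N · v_2 = (2, 0, 1, 0, 2)ᵀ.

Sanity check: (A − (3)·I) v_1 = (0, 0, 0, 0, 0)ᵀ = 0. ✓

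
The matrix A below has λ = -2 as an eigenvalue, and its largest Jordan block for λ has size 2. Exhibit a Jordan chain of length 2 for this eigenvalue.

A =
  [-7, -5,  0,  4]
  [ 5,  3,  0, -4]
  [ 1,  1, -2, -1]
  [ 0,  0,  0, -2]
A Jordan chain for λ = -2 of length 2:
v_1 = (-5, 5, 1, 0)ᵀ
v_2 = (1, 0, 0, 0)ᵀ

Let N = A − (-2)·I. We want v_2 with N^2 v_2 = 0 but N^1 v_2 ≠ 0; then v_{j-1} := N · v_j for j = 2, …, 2.

Pick v_2 = (1, 0, 0, 0)ᵀ.
Then v_1 = N · v_2 = (-5, 5, 1, 0)ᵀ.

Sanity check: (A − (-2)·I) v_1 = (0, 0, 0, 0)ᵀ = 0. ✓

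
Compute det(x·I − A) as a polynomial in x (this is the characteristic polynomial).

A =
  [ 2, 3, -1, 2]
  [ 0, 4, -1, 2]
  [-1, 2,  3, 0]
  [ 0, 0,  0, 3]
x^4 - 12*x^3 + 54*x^2 - 108*x + 81

Expanding det(x·I − A) (e.g. by cofactor expansion or by noting that A is similar to its Jordan form J, which has the same characteristic polynomial as A) gives
  χ_A(x) = x^4 - 12*x^3 + 54*x^2 - 108*x + 81
which factors as (x - 3)^4. The eigenvalues (with algebraic multiplicities) are λ = 3 with multiplicity 4.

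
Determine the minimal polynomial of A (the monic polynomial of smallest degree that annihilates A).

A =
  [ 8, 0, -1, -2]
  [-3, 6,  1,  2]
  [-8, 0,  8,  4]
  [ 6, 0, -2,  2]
x^3 - 18*x^2 + 108*x - 216

The characteristic polynomial is χ_A(x) = (x - 6)^4, so the eigenvalues are known. The minimal polynomial is
  m_A(x) = Π_λ (x − λ)^{k_λ}
where k_λ is the size of the *largest* Jordan block for λ (equivalently, the smallest k with (A − λI)^k v = 0 for every generalised eigenvector v of λ).

  λ = 6: largest Jordan block has size 3, contributing (x − 6)^3

So m_A(x) = (x - 6)^3 = x^3 - 18*x^2 + 108*x - 216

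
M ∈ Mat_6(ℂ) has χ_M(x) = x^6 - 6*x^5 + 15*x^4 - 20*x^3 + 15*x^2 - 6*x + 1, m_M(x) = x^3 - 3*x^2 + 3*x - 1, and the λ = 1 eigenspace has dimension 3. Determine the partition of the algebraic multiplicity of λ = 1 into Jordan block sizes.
Block sizes for λ = 1: [3, 2, 1]

Step 1 — from the characteristic polynomial, algebraic multiplicity of λ = 1 is 6. From dim ker(M − (1)·I) = 3, there are exactly 3 Jordan blocks for λ = 1.
Step 2 — from the minimal polynomial, the factor (x − 1)^3 tells us the largest block for λ = 1 has size 3.
Step 3 — with total size 6, 3 blocks, and largest block 3, the block sizes (in nonincreasing order) are [3, 2, 1].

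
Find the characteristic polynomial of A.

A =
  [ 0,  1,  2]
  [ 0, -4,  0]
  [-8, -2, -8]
x^3 + 12*x^2 + 48*x + 64

Expanding det(x·I − A) (e.g. by cofactor expansion or by noting that A is similar to its Jordan form J, which has the same characteristic polynomial as A) gives
  χ_A(x) = x^3 + 12*x^2 + 48*x + 64
which factors as (x + 4)^3. The eigenvalues (with algebraic multiplicities) are λ = -4 with multiplicity 3.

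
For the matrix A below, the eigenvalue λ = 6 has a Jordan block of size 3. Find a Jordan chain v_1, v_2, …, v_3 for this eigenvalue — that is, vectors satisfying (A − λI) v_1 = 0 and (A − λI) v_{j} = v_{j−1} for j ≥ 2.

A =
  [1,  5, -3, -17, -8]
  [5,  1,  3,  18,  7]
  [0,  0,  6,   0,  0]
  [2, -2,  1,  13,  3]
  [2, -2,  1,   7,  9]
A Jordan chain for λ = 6 of length 3:
v_1 = (5, -5, 0, -2, -2)ᵀ
v_2 = (-3, 3, 0, 1, 1)ᵀ
v_3 = (0, 0, 1, 0, 0)ᵀ

Let N = A − (6)·I. We want v_3 with N^3 v_3 = 0 but N^2 v_3 ≠ 0; then v_{j-1} := N · v_j for j = 3, …, 2.

Pick v_3 = (0, 0, 1, 0, 0)ᵀ.
Then v_2 = N · v_3 = (-3, 3, 0, 1, 1)ᵀ.
Then v_1 = N · v_2 = (5, -5, 0, -2, -2)ᵀ.

Sanity check: (A − (6)·I) v_1 = (0, 0, 0, 0, 0)ᵀ = 0. ✓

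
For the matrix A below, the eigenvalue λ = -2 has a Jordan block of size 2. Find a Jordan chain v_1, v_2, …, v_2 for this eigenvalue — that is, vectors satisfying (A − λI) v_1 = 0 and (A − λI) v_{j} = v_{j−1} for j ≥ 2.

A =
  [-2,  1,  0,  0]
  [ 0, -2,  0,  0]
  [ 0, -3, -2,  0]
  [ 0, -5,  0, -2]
A Jordan chain for λ = -2 of length 2:
v_1 = (1, 0, -3, -5)ᵀ
v_2 = (0, 1, 0, 0)ᵀ

Let N = A − (-2)·I. We want v_2 with N^2 v_2 = 0 but N^1 v_2 ≠ 0; then v_{j-1} := N · v_j for j = 2, …, 2.

Pick v_2 = (0, 1, 0, 0)ᵀ.
Then v_1 = N · v_2 = (1, 0, -3, -5)ᵀ.

Sanity check: (A − (-2)·I) v_1 = (0, 0, 0, 0)ᵀ = 0. ✓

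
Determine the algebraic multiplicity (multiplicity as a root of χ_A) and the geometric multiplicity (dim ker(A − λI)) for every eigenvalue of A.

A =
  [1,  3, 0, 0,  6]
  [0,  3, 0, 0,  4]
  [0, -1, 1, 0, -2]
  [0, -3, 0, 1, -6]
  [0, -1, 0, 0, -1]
λ = 1: alg = 5, geom = 4

Step 1 — factor the characteristic polynomial to read off the algebraic multiplicities:
  χ_A(x) = (x - 1)^5

Step 2 — compute geometric multiplicities via the rank-nullity identity g(λ) = n − rank(A − λI):
  rank(A − (1)·I) = 1, so dim ker(A − (1)·I) = n − 1 = 4

Summary:
  λ = 1: algebraic multiplicity = 5, geometric multiplicity = 4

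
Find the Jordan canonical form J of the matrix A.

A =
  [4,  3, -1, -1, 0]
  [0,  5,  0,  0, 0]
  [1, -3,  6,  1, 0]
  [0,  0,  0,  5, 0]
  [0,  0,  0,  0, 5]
J_2(5) ⊕ J_1(5) ⊕ J_1(5) ⊕ J_1(5)

The characteristic polynomial is
  det(x·I − A) = x^5 - 25*x^4 + 250*x^3 - 1250*x^2 + 3125*x - 3125 = (x - 5)^5

Eigenvalues and multiplicities (the geometric multiplicity of λ is n − rank(A − λI), which equals the number of Jordan blocks for λ):
  λ = 5: algebraic multiplicity = 5, geometric multiplicity = 4

Determining the block sizes for each eigenvalue:
  λ = 5: 4 blocks summing to 5 forces exactly one block of size 2 and the rest size 1 → block sizes [2, 1, 1, 1]

Assembling the blocks gives a Jordan form
J =
  [5, 1, 0, 0, 0]
  [0, 5, 0, 0, 0]
  [0, 0, 5, 0, 0]
  [0, 0, 0, 5, 0]
  [0, 0, 0, 0, 5]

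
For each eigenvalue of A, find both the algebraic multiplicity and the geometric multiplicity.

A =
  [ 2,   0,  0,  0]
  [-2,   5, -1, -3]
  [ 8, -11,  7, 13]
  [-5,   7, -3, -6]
λ = 2: alg = 4, geom = 2

Step 1 — factor the characteristic polynomial to read off the algebraic multiplicities:
  χ_A(x) = (x - 2)^4

Step 2 — compute geometric multiplicities via the rank-nullity identity g(λ) = n − rank(A − λI):
  rank(A − (2)·I) = 2, so dim ker(A − (2)·I) = n − 2 = 2

Summary:
  λ = 2: algebraic multiplicity = 4, geometric multiplicity = 2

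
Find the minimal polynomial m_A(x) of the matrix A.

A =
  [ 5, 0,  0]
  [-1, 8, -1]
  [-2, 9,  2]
x^3 - 15*x^2 + 75*x - 125

The characteristic polynomial is χ_A(x) = (x - 5)^3, so the eigenvalues are known. The minimal polynomial is
  m_A(x) = Π_λ (x − λ)^{k_λ}
where k_λ is the size of the *largest* Jordan block for λ (equivalently, the smallest k with (A − λI)^k v = 0 for every generalised eigenvector v of λ).

  λ = 5: largest Jordan block has size 3, contributing (x − 5)^3

So m_A(x) = (x - 5)^3 = x^3 - 15*x^2 + 75*x - 125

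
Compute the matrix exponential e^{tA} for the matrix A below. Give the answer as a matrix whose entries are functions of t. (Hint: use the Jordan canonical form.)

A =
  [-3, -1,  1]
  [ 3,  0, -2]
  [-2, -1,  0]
e^{tA} =
  [-t^2*exp(-t)/2 - 2*t*exp(-t) + exp(-t), -t*exp(-t), t^2*exp(-t)/2 + t*exp(-t)]
  [t^2*exp(-t)/2 + 3*t*exp(-t), t*exp(-t) + exp(-t), -t^2*exp(-t)/2 - 2*t*exp(-t)]
  [-t^2*exp(-t)/2 - 2*t*exp(-t), -t*exp(-t), t^2*exp(-t)/2 + t*exp(-t) + exp(-t)]

Strategy: write A = P · J · P⁻¹ where J is a Jordan canonical form, so e^{tA} = P · e^{tJ} · P⁻¹, and e^{tJ} can be computed block-by-block.

A has Jordan form
J =
  [-1,  1,  0]
  [ 0, -1,  1]
  [ 0,  0, -1]
(up to reordering of blocks).

Per-block formulas:
  For a 3×3 Jordan block J_3(-1): exp(t · J_3(-1)) = e^(-1t)·(I + t·N + (t^2/2)·N^2), where N is the 3×3 nilpotent shift.

After assembling e^{tJ} and conjugating by P, we get:

e^{tA} =
  [-t^2*exp(-t)/2 - 2*t*exp(-t) + exp(-t), -t*exp(-t), t^2*exp(-t)/2 + t*exp(-t)]
  [t^2*exp(-t)/2 + 3*t*exp(-t), t*exp(-t) + exp(-t), -t^2*exp(-t)/2 - 2*t*exp(-t)]
  [-t^2*exp(-t)/2 - 2*t*exp(-t), -t*exp(-t), t^2*exp(-t)/2 + t*exp(-t) + exp(-t)]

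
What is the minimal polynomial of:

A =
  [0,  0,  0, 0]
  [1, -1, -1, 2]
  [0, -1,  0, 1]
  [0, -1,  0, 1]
x^3

The characteristic polynomial is χ_A(x) = x^4, so the eigenvalues are known. The minimal polynomial is
  m_A(x) = Π_λ (x − λ)^{k_λ}
where k_λ is the size of the *largest* Jordan block for λ (equivalently, the smallest k with (A − λI)^k v = 0 for every generalised eigenvector v of λ).

  λ = 0: largest Jordan block has size 3, contributing (x − 0)^3

So m_A(x) = x^3 = x^3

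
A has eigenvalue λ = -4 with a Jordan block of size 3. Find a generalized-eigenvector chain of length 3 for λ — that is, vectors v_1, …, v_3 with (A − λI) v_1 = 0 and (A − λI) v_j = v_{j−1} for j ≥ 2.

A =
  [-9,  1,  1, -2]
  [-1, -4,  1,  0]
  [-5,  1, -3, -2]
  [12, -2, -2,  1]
A Jordan chain for λ = -4 of length 3:
v_1 = (1, 0, 1, -2)ᵀ
v_2 = (1, 1, 1, -2)ᵀ
v_3 = (0, 0, 1, 0)ᵀ

Let N = A − (-4)·I. We want v_3 with N^3 v_3 = 0 but N^2 v_3 ≠ 0; then v_{j-1} := N · v_j for j = 3, …, 2.

Pick v_3 = (0, 0, 1, 0)ᵀ.
Then v_2 = N · v_3 = (1, 1, 1, -2)ᵀ.
Then v_1 = N · v_2 = (1, 0, 1, -2)ᵀ.

Sanity check: (A − (-4)·I) v_1 = (0, 0, 0, 0)ᵀ = 0. ✓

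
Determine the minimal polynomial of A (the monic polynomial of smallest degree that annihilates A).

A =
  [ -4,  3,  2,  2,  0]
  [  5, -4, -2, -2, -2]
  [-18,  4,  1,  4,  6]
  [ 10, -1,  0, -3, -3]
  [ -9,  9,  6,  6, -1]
x^4 + 8*x^3 + 22*x^2 + 24*x + 9

The characteristic polynomial is χ_A(x) = (x + 1)^2*(x + 3)^3, so the eigenvalues are known. The minimal polynomial is
  m_A(x) = Π_λ (x − λ)^{k_λ}
where k_λ is the size of the *largest* Jordan block for λ (equivalently, the smallest k with (A − λI)^k v = 0 for every generalised eigenvector v of λ).

  λ = -3: largest Jordan block has size 2, contributing (x + 3)^2
  λ = -1: largest Jordan block has size 2, contributing (x + 1)^2

So m_A(x) = (x + 1)^2*(x + 3)^2 = x^4 + 8*x^3 + 22*x^2 + 24*x + 9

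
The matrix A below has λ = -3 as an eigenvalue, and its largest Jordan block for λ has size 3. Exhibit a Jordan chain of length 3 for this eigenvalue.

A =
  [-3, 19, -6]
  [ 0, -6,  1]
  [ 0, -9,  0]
A Jordan chain for λ = -3 of length 3:
v_1 = (-3, 0, 0)ᵀ
v_2 = (19, -3, -9)ᵀ
v_3 = (0, 1, 0)ᵀ

Let N = A − (-3)·I. We want v_3 with N^3 v_3 = 0 but N^2 v_3 ≠ 0; then v_{j-1} := N · v_j for j = 3, …, 2.

Pick v_3 = (0, 1, 0)ᵀ.
Then v_2 = N · v_3 = (19, -3, -9)ᵀ.
Then v_1 = N · v_2 = (-3, 0, 0)ᵀ.

Sanity check: (A − (-3)·I) v_1 = (0, 0, 0)ᵀ = 0. ✓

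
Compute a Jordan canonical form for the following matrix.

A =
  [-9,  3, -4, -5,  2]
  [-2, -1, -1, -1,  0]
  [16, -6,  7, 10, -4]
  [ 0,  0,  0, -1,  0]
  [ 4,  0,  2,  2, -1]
J_3(-1) ⊕ J_1(-1) ⊕ J_1(-1)

The characteristic polynomial is
  det(x·I − A) = x^5 + 5*x^4 + 10*x^3 + 10*x^2 + 5*x + 1 = (x + 1)^5

Eigenvalues and multiplicities (the geometric multiplicity of λ is n − rank(A − λI), which equals the number of Jordan blocks for λ):
  λ = -1: algebraic multiplicity = 5, geometric multiplicity = 3

Determining the block sizes for each eigenvalue:
  λ = -1: with am = 5 and gm = 3, the partition is not yet determined (e.g. several partitions of 5 into 3 parts exist). Let N = A − (-1)·I. Computing rank(N^1) = 2, rank(N^2) = 1, rank(N^3) = 0; the number of blocks of size ≥ j is rank(N^{j−1}) − rank(N^j), giving [3, 1, 1]. So we have 1 block(s) of size 3, 2 block(s) of size 1 → block sizes [3, 1, 1]

Assembling the blocks gives a Jordan form
J =
  [-1,  1,  0,  0,  0]
  [ 0, -1,  1,  0,  0]
  [ 0,  0, -1,  0,  0]
  [ 0,  0,  0, -1,  0]
  [ 0,  0,  0,  0, -1]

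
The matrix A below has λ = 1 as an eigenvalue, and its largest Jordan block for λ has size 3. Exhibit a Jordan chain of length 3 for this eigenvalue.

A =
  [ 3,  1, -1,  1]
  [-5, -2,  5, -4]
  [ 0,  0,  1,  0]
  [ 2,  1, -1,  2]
A Jordan chain for λ = 1 of length 3:
v_1 = (1, -3, 0, 1)ᵀ
v_2 = (2, -5, 0, 2)ᵀ
v_3 = (1, 0, 0, 0)ᵀ

Let N = A − (1)·I. We want v_3 with N^3 v_3 = 0 but N^2 v_3 ≠ 0; then v_{j-1} := N · v_j for j = 3, …, 2.

Pick v_3 = (1, 0, 0, 0)ᵀ.
Then v_2 = N · v_3 = (2, -5, 0, 2)ᵀ.
Then v_1 = N · v_2 = (1, -3, 0, 1)ᵀ.

Sanity check: (A − (1)·I) v_1 = (0, 0, 0, 0)ᵀ = 0. ✓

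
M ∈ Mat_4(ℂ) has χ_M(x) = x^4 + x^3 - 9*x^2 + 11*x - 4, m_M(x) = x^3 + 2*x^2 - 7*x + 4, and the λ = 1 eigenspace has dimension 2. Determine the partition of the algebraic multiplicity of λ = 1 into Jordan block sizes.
Block sizes for λ = 1: [2, 1]

Step 1 — from the characteristic polynomial, algebraic multiplicity of λ = 1 is 3. From dim ker(M − (1)·I) = 2, there are exactly 2 Jordan blocks for λ = 1.
Step 2 — from the minimal polynomial, the factor (x − 1)^2 tells us the largest block for λ = 1 has size 2.
Step 3 — with total size 3, 2 blocks, and largest block 2, the block sizes (in nonincreasing order) are [2, 1].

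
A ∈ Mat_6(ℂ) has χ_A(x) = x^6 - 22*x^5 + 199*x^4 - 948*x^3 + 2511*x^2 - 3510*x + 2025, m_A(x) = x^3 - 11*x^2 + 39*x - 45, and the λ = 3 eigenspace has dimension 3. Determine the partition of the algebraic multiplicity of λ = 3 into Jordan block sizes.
Block sizes for λ = 3: [2, 1, 1]

Step 1 — from the characteristic polynomial, algebraic multiplicity of λ = 3 is 4. From dim ker(A − (3)·I) = 3, there are exactly 3 Jordan blocks for λ = 3.
Step 2 — from the minimal polynomial, the factor (x − 3)^2 tells us the largest block for λ = 3 has size 2.
Step 3 — with total size 4, 3 blocks, and largest block 2, the block sizes (in nonincreasing order) are [2, 1, 1].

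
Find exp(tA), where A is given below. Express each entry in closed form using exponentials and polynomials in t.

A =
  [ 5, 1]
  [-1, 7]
e^{tA} =
  [-t*exp(6*t) + exp(6*t), t*exp(6*t)]
  [-t*exp(6*t), t*exp(6*t) + exp(6*t)]

Strategy: write A = P · J · P⁻¹ where J is a Jordan canonical form, so e^{tA} = P · e^{tJ} · P⁻¹, and e^{tJ} can be computed block-by-block.

A has Jordan form
J =
  [6, 1]
  [0, 6]
(up to reordering of blocks).

Per-block formulas:
  For a 2×2 Jordan block J_2(6): exp(t · J_2(6)) = e^(6t)·(I + t·N), where N is the 2×2 nilpotent shift.

After assembling e^{tJ} and conjugating by P, we get:

e^{tA} =
  [-t*exp(6*t) + exp(6*t), t*exp(6*t)]
  [-t*exp(6*t), t*exp(6*t) + exp(6*t)]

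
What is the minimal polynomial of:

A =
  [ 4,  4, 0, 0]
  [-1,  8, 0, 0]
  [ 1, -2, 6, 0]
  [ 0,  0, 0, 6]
x^2 - 12*x + 36

The characteristic polynomial is χ_A(x) = (x - 6)^4, so the eigenvalues are known. The minimal polynomial is
  m_A(x) = Π_λ (x − λ)^{k_λ}
where k_λ is the size of the *largest* Jordan block for λ (equivalently, the smallest k with (A − λI)^k v = 0 for every generalised eigenvector v of λ).

  λ = 6: largest Jordan block has size 2, contributing (x − 6)^2

So m_A(x) = (x - 6)^2 = x^2 - 12*x + 36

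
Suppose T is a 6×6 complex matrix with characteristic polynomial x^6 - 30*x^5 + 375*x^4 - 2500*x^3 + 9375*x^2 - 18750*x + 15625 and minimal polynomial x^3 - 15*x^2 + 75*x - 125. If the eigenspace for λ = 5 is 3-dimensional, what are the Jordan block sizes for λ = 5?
Block sizes for λ = 5: [3, 2, 1]

Step 1 — from the characteristic polynomial, algebraic multiplicity of λ = 5 is 6. From dim ker(T − (5)·I) = 3, there are exactly 3 Jordan blocks for λ = 5.
Step 2 — from the minimal polynomial, the factor (x − 5)^3 tells us the largest block for λ = 5 has size 3.
Step 3 — with total size 6, 3 blocks, and largest block 3, the block sizes (in nonincreasing order) are [3, 2, 1].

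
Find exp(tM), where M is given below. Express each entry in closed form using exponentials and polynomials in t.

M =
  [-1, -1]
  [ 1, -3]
e^{tM} =
  [t*exp(-2*t) + exp(-2*t), -t*exp(-2*t)]
  [t*exp(-2*t), -t*exp(-2*t) + exp(-2*t)]

Strategy: write M = P · J · P⁻¹ where J is a Jordan canonical form, so e^{tM} = P · e^{tJ} · P⁻¹, and e^{tJ} can be computed block-by-block.

M has Jordan form
J =
  [-2,  1]
  [ 0, -2]
(up to reordering of blocks).

Per-block formulas:
  For a 2×2 Jordan block J_2(-2): exp(t · J_2(-2)) = e^(-2t)·(I + t·N), where N is the 2×2 nilpotent shift.

After assembling e^{tJ} and conjugating by P, we get:

e^{tM} =
  [t*exp(-2*t) + exp(-2*t), -t*exp(-2*t)]
  [t*exp(-2*t), -t*exp(-2*t) + exp(-2*t)]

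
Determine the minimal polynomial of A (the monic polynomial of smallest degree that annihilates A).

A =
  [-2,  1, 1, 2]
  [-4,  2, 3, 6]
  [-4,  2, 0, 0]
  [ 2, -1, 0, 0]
x^3

The characteristic polynomial is χ_A(x) = x^4, so the eigenvalues are known. The minimal polynomial is
  m_A(x) = Π_λ (x − λ)^{k_λ}
where k_λ is the size of the *largest* Jordan block for λ (equivalently, the smallest k with (A − λI)^k v = 0 for every generalised eigenvector v of λ).

  λ = 0: largest Jordan block has size 3, contributing (x − 0)^3

So m_A(x) = x^3 = x^3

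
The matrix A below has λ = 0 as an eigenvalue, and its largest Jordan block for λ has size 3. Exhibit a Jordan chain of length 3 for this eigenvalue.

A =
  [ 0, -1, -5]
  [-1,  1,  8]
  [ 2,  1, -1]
A Jordan chain for λ = 0 of length 3:
v_1 = (-9, 15, -3)ᵀ
v_2 = (0, -1, 2)ᵀ
v_3 = (1, 0, 0)ᵀ

Let N = A − (0)·I. We want v_3 with N^3 v_3 = 0 but N^2 v_3 ≠ 0; then v_{j-1} := N · v_j for j = 3, …, 2.

Pick v_3 = (1, 0, 0)ᵀ.
Then v_2 = N · v_3 = (0, -1, 2)ᵀ.
Then v_1 = N · v_2 = (-9, 15, -3)ᵀ.

Sanity check: (A − (0)·I) v_1 = (0, 0, 0)ᵀ = 0. ✓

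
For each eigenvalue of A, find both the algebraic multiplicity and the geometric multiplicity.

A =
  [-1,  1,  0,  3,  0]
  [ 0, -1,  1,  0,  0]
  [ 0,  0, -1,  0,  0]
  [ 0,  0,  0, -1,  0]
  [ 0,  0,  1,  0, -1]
λ = -1: alg = 5, geom = 3

Step 1 — factor the characteristic polynomial to read off the algebraic multiplicities:
  χ_A(x) = (x + 1)^5

Step 2 — compute geometric multiplicities via the rank-nullity identity g(λ) = n − rank(A − λI):
  rank(A − (-1)·I) = 2, so dim ker(A − (-1)·I) = n − 2 = 3

Summary:
  λ = -1: algebraic multiplicity = 5, geometric multiplicity = 3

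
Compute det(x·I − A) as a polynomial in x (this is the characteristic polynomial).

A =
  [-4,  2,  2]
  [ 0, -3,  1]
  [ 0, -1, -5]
x^3 + 12*x^2 + 48*x + 64

Expanding det(x·I − A) (e.g. by cofactor expansion or by noting that A is similar to its Jordan form J, which has the same characteristic polynomial as A) gives
  χ_A(x) = x^3 + 12*x^2 + 48*x + 64
which factors as (x + 4)^3. The eigenvalues (with algebraic multiplicities) are λ = -4 with multiplicity 3.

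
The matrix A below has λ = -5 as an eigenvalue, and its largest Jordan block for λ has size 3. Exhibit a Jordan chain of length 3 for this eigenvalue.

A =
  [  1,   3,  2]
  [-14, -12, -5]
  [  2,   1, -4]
A Jordan chain for λ = -5 of length 3:
v_1 = (-2, 4, 0)ᵀ
v_2 = (6, -14, 2)ᵀ
v_3 = (1, 0, 0)ᵀ

Let N = A − (-5)·I. We want v_3 with N^3 v_3 = 0 but N^2 v_3 ≠ 0; then v_{j-1} := N · v_j for j = 3, …, 2.

Pick v_3 = (1, 0, 0)ᵀ.
Then v_2 = N · v_3 = (6, -14, 2)ᵀ.
Then v_1 = N · v_2 = (-2, 4, 0)ᵀ.

Sanity check: (A − (-5)·I) v_1 = (0, 0, 0)ᵀ = 0. ✓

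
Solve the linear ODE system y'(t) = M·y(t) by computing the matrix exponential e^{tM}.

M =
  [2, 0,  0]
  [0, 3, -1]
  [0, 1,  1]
e^{tM} =
  [exp(2*t), 0, 0]
  [0, t*exp(2*t) + exp(2*t), -t*exp(2*t)]
  [0, t*exp(2*t), -t*exp(2*t) + exp(2*t)]

Strategy: write M = P · J · P⁻¹ where J is a Jordan canonical form, so e^{tM} = P · e^{tJ} · P⁻¹, and e^{tJ} can be computed block-by-block.

M has Jordan form
J =
  [2, 1, 0]
  [0, 2, 0]
  [0, 0, 2]
(up to reordering of blocks).

Per-block formulas:
  For a 2×2 Jordan block J_2(2): exp(t · J_2(2)) = e^(2t)·(I + t·N), where N is the 2×2 nilpotent shift.
  For a 1×1 block at λ = 2: exp(t · [2]) = [e^(2t)].

After assembling e^{tJ} and conjugating by P, we get:

e^{tM} =
  [exp(2*t), 0, 0]
  [0, t*exp(2*t) + exp(2*t), -t*exp(2*t)]
  [0, t*exp(2*t), -t*exp(2*t) + exp(2*t)]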